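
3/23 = 3/23 = 0.13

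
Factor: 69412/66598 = 74/71 = 2^1*37^1*71^ ( - 1)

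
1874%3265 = 1874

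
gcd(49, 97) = 1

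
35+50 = 85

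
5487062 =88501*62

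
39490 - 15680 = 23810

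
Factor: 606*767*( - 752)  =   - 2^5*3^1*13^1*47^1*59^1*101^1 = - 349531104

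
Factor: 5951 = 11^1*541^1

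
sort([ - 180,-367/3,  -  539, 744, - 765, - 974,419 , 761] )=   [ - 974, - 765, - 539, - 180, - 367/3,419, 744,761] 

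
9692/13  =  9692/13 = 745.54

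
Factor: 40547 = 13^1*3119^1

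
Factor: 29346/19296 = 2^( - 4 )*3^ ( - 1) * 73^1 = 73/48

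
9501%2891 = 828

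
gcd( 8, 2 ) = 2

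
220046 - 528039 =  - 307993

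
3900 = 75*52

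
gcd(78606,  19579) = 1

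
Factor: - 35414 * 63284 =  - 2241139576= -2^3*13^1*1217^1 * 17707^1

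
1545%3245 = 1545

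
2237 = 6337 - 4100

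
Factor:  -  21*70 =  -2^1*3^1*5^1*7^2= -1470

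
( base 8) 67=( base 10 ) 55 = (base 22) 2b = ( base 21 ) 2d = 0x37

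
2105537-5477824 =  - 3372287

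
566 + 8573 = 9139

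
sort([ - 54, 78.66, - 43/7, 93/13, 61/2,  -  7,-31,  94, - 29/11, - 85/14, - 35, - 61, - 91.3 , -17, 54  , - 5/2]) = [ - 91.3, - 61, - 54, - 35, - 31, - 17,  -  7,  -  43/7,-85/14,  -  29/11 , - 5/2,93/13 , 61/2, 54 , 78.66,94 ]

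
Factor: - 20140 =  - 2^2 * 5^1 * 19^1*53^1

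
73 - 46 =27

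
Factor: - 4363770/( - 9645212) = 2181885/4822606 = 2^( - 1 )*3^1 *5^1*347^(-1)*6949^( - 1 )*145459^1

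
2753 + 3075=5828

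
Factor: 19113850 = 2^1*5^2*7^1*97^1*563^1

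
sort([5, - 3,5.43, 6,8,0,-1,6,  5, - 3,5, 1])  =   [ - 3 , - 3, - 1, 0, 1,5, 5,5, 5.43,6, 6,8] 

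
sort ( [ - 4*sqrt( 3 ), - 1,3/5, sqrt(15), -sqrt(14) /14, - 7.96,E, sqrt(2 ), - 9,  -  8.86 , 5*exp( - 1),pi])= [ - 9, - 8.86, - 7.96,-4*sqrt( 3),-1, - sqrt( 14)/14,3/5, sqrt( 2 ),5*exp( - 1), E,pi,  sqrt( 15)]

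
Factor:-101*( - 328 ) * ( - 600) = -19876800 = - 2^6*3^1*5^2*41^1*101^1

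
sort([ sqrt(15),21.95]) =[sqrt(15),21.95]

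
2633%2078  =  555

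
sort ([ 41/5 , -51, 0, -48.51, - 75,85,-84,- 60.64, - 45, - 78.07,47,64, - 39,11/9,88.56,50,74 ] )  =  [ - 84, - 78.07,  -  75, - 60.64, - 51 , - 48.51 ,  -  45, - 39,0, 11/9, 41/5 , 47,50,64,74,85,88.56] 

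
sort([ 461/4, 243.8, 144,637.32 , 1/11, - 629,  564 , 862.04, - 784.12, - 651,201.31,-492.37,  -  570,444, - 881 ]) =[ - 881, - 784.12, - 651, - 629  , - 570, - 492.37,1/11,  461/4,144, 201.31, 243.8, 444  ,  564,637.32,862.04]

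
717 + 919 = 1636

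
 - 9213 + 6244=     -  2969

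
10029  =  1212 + 8817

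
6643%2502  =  1639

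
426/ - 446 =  -1 + 10/223=   - 0.96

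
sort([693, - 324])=[ - 324, 693 ] 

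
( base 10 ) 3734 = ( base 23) 718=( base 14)150a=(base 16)e96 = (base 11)2895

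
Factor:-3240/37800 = -3^1*5^(  -  1)*7^(-1) = - 3/35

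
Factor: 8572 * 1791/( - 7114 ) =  - 2^1 * 3^2*199^1 * 2143^1*3557^( - 1) =-7676226/3557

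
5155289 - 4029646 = 1125643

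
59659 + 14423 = 74082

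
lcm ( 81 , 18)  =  162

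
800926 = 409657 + 391269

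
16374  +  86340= 102714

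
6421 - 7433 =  - 1012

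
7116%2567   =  1982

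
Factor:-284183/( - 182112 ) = 2^(-5)*3^( - 1 )*7^( - 1 )*19^1 * 271^( - 1 )*14957^1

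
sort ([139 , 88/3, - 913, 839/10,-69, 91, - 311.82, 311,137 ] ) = [ - 913,-311.82, - 69,  88/3, 839/10, 91, 137, 139, 311]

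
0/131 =0 = 0.00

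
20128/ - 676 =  - 5032/169 = - 29.78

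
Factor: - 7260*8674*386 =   -  24307670640 = - 2^4*3^1*5^1*11^2*193^1*4337^1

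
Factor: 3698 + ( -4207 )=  -509 = -509^1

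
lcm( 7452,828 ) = 7452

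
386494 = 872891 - 486397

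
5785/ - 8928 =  - 1  +  3143/8928 = - 0.65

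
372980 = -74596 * (  -  5) 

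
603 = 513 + 90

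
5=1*5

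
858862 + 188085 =1046947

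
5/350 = 1/70 = 0.01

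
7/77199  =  7/77199 = 0.00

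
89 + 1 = 90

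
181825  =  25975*7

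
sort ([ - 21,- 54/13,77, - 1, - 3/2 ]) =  [ - 21 , - 54/13,-3/2, - 1,77 ] 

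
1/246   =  1/246 = 0.00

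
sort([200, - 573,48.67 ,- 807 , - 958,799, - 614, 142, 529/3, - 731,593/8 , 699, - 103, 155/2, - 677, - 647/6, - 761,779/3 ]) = [ - 958,-807, - 761, - 731, - 677, - 614 , - 573, - 647/6, - 103,48.67,593/8, 155/2, 142,529/3 , 200,779/3,699,799]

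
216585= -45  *(-4813) 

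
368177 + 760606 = 1128783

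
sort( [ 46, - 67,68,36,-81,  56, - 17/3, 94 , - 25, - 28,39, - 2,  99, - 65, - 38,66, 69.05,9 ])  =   [ - 81, - 67, - 65, - 38, - 28, - 25, - 17/3, - 2, 9, 36, 39,46, 56 , 66,68,69.05, 94,99] 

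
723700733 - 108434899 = 615265834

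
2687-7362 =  - 4675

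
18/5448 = 3/908 = 0.00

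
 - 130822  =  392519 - 523341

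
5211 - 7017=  - 1806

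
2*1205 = 2410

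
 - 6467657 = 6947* ( - 931) 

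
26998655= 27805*971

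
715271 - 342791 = 372480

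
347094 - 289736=57358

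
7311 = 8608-1297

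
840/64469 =840/64469 = 0.01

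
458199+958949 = 1417148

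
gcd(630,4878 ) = 18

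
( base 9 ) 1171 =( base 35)oy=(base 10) 874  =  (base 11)725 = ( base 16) 36a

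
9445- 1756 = 7689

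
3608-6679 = -3071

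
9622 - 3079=6543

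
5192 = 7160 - 1968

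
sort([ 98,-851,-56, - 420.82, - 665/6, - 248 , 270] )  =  [ - 851 ,-420.82, - 248, - 665/6, - 56 , 98,270]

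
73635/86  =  856  +  19/86=856.22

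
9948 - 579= 9369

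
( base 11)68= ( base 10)74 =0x4a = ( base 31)2c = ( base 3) 2202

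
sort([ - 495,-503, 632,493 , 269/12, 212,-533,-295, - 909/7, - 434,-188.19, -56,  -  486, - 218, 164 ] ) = [ - 533, - 503, - 495,-486,-434 , - 295, -218, - 188.19,-909/7,- 56,269/12,164,212,493,632]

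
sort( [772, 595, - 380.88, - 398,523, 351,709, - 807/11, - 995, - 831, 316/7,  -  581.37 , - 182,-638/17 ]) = [ - 995 , - 831, - 581.37, - 398, - 380.88, - 182, - 807/11, - 638/17, 316/7, 351,523, 595,709,772 ] 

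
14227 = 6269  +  7958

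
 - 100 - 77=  - 177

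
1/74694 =1/74694=0.00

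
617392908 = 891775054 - 274382146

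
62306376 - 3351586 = 58954790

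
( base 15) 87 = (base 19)6D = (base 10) 127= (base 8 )177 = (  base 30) 47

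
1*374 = 374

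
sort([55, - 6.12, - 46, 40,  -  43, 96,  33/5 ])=[ - 46, - 43, - 6.12, 33/5,40, 55,96 ]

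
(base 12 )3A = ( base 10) 46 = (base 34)1C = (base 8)56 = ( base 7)64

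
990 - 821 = 169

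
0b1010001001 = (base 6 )3001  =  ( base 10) 649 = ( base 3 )220001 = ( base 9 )801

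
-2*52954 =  - 105908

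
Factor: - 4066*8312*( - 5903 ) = 2^4*19^1*107^1*1039^1*5903^1 = 199501282576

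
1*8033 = 8033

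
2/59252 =1/29626 = 0.00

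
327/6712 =327/6712 =0.05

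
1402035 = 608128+793907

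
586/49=586/49 = 11.96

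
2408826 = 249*9674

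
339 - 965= - 626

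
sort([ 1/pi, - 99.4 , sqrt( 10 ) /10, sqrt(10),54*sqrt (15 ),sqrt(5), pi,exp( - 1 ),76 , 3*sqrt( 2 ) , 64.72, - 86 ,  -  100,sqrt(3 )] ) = [ - 100, - 99.4, - 86, sqrt(10)/10,1/pi,exp(  -  1),sqrt( 3),sqrt( 5 ),pi , sqrt(10),3*sqrt( 2 ), 64.72, 76 , 54*sqrt( 15 )] 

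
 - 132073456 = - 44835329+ - 87238127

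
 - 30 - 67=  - 97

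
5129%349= 243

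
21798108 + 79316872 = 101114980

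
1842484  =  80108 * 23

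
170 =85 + 85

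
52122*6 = 312732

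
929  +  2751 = 3680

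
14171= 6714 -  - 7457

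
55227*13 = 717951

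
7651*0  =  0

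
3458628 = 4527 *764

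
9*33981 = 305829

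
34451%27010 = 7441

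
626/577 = 1+49/577  =  1.08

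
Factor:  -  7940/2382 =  - 2^1*3^( - 1)*5^1 = - 10/3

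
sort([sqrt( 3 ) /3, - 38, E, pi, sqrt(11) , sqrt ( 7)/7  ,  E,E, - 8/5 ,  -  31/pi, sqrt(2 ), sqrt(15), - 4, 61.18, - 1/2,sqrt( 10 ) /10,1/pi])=[ - 38,-31/pi, - 4, - 8/5, - 1/2, sqrt( 10)/10, 1/pi, sqrt( 7)/7, sqrt ( 3)/3 , sqrt( 2),E, E, E,  pi, sqrt(11),sqrt(15 ), 61.18 ] 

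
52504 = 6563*8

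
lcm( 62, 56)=1736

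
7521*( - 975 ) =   -  7332975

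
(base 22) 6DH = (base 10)3207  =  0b110010000111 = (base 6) 22503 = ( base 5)100312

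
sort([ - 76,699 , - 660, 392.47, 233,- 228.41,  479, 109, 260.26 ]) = [ - 660,- 228.41,-76,109, 233, 260.26,  392.47,  479, 699 ] 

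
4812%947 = 77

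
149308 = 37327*4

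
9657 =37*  261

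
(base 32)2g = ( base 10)80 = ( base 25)35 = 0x50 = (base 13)62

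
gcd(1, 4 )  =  1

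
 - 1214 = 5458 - 6672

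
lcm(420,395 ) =33180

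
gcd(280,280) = 280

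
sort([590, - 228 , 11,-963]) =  [  -  963,-228, 11, 590]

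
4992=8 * 624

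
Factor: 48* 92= 2^6*3^1*23^1 =4416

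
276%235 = 41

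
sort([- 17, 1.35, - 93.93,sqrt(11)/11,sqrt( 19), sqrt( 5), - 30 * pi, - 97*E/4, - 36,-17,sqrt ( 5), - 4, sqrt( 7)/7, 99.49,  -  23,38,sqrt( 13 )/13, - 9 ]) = [ - 30*pi,-93.93, - 97*E/4, -36,-23, - 17, - 17, - 9, - 4, sqrt( 13) /13, sqrt ( 11 ) /11, sqrt( 7 ) /7,1.35 , sqrt( 5), sqrt( 5), sqrt( 19),38,99.49 ]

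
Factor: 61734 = 2^1*3^1*10289^1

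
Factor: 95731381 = 95731381^1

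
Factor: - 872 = -2^3 *109^1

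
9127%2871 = 514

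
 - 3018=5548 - 8566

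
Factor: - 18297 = - 3^2*19^1*107^1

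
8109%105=24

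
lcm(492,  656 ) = 1968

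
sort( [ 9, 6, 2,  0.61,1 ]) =[0.61,1,2,6 , 9]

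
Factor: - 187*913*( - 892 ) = 152292052 = 2^2 * 11^2*17^1*83^1*223^1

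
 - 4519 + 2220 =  - 2299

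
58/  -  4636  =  -29/2318  =  - 0.01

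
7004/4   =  1751 = 1751.00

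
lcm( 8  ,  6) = 24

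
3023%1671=1352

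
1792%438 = 40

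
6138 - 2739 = 3399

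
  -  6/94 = -3/47= -  0.06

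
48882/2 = 24441 = 24441.00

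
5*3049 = 15245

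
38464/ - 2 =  - 19232/1 = - 19232.00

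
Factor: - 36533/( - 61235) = 5^( - 1)*7^1*17^1*37^ ( - 1)*307^1*331^(- 1 ) 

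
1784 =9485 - 7701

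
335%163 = 9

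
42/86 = 21/43 = 0.49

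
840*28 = 23520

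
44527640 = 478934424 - 434406784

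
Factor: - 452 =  - 2^2*113^1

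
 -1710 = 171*(  -  10 ) 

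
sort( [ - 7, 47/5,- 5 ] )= [  -  7, - 5,47/5 ]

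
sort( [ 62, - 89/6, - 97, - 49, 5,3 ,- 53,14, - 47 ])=[ -97, - 53, - 49 , - 47, - 89/6,3,5,14, 62]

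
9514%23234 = 9514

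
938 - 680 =258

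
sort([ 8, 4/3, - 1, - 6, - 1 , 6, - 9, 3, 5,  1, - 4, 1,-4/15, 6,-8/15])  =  [ - 9, - 6 , -4, - 1, - 1, - 8/15, - 4/15 , 1 , 1, 4/3, 3,5,6,6, 8 ]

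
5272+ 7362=12634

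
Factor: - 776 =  - 2^3*97^1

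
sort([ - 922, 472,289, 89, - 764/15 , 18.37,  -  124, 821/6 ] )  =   [ - 922, - 124, - 764/15, 18.37,89,821/6,289,472 ]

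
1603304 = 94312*17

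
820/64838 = 410/32419  =  0.01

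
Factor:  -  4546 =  - 2^1 * 2273^1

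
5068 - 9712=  - 4644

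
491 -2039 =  - 1548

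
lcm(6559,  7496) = 52472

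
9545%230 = 115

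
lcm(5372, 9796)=166532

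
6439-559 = 5880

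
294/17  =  294/17  =  17.29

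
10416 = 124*84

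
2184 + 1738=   3922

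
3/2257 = 3/2257 = 0.00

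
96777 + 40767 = 137544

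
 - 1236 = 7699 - 8935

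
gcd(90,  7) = 1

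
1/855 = 1/855 = 0.00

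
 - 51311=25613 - 76924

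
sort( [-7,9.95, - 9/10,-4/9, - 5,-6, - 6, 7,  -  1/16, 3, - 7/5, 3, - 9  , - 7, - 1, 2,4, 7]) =[ - 9 , - 7,-7,-6, - 6,-5  ,  -  7/5 ,-1, - 9/10, - 4/9,-1/16, 2,3,  3, 4, 7, 7,9.95]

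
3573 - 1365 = 2208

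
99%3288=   99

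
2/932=1/466 = 0.00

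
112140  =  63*1780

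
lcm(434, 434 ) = 434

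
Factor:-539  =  -7^2*11^1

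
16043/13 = 1234+1/13 = 1234.08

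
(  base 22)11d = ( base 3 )201020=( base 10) 519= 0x207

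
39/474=13/158 = 0.08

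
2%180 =2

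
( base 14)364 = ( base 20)1DG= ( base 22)18g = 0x2A4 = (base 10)676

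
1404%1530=1404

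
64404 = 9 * 7156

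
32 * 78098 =2499136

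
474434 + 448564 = 922998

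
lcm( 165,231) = 1155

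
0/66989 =0 =0.00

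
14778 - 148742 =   -  133964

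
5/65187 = 5/65187 = 0.00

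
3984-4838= - 854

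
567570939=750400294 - 182829355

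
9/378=1/42 = 0.02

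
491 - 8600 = -8109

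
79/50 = 1 + 29/50 = 1.58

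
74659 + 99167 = 173826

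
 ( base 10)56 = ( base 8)70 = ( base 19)2i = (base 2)111000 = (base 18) 32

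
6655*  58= 385990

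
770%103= 49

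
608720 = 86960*7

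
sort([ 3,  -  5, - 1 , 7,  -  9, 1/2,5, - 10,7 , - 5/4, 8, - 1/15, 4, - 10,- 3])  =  [ - 10,  -  10,-9, - 5 , - 3,-5/4, - 1, - 1/15, 1/2 , 3, 4,5,7,  7, 8]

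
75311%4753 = 4016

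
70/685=14/137 = 0.10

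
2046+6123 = 8169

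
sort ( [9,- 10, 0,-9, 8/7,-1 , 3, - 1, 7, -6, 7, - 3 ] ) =[ - 10, - 9, - 6,  -  3, - 1,  -  1,0, 8/7,3,7, 7,9 ]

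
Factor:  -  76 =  - 2^2 * 19^1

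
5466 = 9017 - 3551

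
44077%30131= 13946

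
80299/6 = 13383 + 1/6 =13383.17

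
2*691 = 1382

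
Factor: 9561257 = 47^1*203431^1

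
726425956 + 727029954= 1453455910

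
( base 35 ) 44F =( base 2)1001110111111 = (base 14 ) 1bb1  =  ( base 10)5055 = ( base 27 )6p6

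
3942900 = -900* (-4381)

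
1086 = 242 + 844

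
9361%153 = 28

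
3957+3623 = 7580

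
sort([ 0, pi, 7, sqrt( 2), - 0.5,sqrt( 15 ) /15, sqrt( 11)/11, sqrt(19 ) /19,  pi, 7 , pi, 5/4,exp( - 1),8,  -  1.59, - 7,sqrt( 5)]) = [  -  7, - 1.59, - 0.5, 0,sqrt( 19 )/19,sqrt( 15) /15 , sqrt( 11)/11,exp(-1),5/4, sqrt( 2 ), sqrt( 5 ),pi  ,  pi, pi,7, 7, 8 ] 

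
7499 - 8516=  - 1017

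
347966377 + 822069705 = 1170036082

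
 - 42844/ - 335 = 127+299/335=127.89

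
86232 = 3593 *24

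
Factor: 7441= 7^1*1063^1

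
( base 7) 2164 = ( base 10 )781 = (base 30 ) q1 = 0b1100001101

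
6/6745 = 6/6745 =0.00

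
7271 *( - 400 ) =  -2908400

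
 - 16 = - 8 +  - 8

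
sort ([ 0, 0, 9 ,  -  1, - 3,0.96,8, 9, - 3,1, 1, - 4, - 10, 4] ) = [ - 10, - 4, - 3, - 3 , -1,0, 0, 0.96,1, 1,4, 8,9, 9] 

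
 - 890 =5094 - 5984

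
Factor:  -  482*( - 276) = 133032 = 2^3 * 3^1*23^1*241^1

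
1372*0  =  0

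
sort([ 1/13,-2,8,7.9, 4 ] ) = [  -  2,1/13, 4, 7.9, 8]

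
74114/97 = 764 + 6/97 = 764.06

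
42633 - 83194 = - 40561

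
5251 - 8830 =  - 3579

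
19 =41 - 22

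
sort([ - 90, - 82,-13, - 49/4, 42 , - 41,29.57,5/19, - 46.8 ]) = [ - 90, - 82 , - 46.8  , - 41, - 13, - 49/4, 5/19,  29.57,42] 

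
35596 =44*809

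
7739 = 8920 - 1181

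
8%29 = 8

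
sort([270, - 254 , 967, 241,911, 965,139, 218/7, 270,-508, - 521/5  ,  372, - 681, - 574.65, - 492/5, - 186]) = [ - 681,-574.65 ,-508, - 254, - 186, - 521/5,  -  492/5,218/7, 139,241  ,  270, 270, 372, 911, 965,967]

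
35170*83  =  2919110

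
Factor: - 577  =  -577^1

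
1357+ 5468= 6825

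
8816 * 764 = 6735424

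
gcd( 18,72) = 18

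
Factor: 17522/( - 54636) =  -8761/27318 = - 2^( - 1 )*3^( - 1 )*29^(-1) * 157^( - 1 )*8761^1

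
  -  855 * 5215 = -4458825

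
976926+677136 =1654062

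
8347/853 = 8347/853= 9.79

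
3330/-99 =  - 370/11= -  33.64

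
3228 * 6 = 19368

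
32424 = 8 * 4053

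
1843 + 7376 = 9219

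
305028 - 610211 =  - 305183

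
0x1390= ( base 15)173d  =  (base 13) 2383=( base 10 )5008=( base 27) 6ND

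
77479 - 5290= 72189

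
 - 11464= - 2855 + -8609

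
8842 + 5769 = 14611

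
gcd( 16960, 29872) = 16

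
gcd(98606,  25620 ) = 2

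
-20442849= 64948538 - 85391387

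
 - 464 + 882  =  418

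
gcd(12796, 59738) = 14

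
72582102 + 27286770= 99868872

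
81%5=1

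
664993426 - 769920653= -104927227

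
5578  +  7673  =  13251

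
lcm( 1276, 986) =21692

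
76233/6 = 25411/2 = 12705.50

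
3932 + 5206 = 9138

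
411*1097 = 450867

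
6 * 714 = 4284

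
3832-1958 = 1874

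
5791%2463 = 865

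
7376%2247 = 635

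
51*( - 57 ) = - 2907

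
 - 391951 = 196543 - 588494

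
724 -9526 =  - 8802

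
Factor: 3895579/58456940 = 2^ ( - 2)*5^( - 1)*23^1*73^(- 1) * 40039^( - 1)*169373^1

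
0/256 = 0 = 0.00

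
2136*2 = 4272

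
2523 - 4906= - 2383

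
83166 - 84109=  - 943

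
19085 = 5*3817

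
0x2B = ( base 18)27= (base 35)18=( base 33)1a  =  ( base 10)43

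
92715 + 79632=172347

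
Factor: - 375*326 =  - 122250 = - 2^1*3^1*5^3 * 163^1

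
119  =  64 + 55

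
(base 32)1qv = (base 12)1113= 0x75F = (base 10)1887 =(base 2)11101011111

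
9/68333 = 9/68333 = 0.00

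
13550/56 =241 + 27/28 = 241.96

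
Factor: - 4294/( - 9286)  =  2147/4643 = 19^1*113^1*4643^( - 1)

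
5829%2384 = 1061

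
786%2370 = 786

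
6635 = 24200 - 17565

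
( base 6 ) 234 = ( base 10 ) 94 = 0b1011110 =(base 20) 4e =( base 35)2o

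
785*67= 52595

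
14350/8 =1793 + 3/4 = 1793.75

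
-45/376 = - 1 + 331/376 = - 0.12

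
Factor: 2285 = 5^1 * 457^1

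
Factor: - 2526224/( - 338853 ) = 2^4 * 3^(-1) * 112951^ (- 1 )*157889^1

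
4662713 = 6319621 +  - 1656908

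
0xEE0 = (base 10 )3808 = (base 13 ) 196C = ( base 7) 14050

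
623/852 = 623/852 = 0.73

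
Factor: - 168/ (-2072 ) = 3^1*37^ ( - 1) =3/37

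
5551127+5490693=11041820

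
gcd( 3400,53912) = 8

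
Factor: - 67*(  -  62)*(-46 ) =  - 2^2*23^1 * 31^1*67^1 = - 191084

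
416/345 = 1 + 71/345  =  1.21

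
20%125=20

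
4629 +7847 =12476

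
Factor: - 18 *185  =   -2^1*3^2*5^1*37^1 = - 3330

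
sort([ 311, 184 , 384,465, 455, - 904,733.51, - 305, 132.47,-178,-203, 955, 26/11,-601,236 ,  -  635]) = [-904,-635, - 601, - 305, - 203,-178, 26/11, 132.47,  184, 236, 311,384, 455, 465,733.51, 955 ]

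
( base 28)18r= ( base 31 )12C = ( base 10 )1035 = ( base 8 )2013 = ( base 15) 490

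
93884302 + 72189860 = 166074162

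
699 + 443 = 1142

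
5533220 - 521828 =5011392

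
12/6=2  =  2.00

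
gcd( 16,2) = 2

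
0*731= 0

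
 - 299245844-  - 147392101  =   - 151853743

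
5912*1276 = 7543712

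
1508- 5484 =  - 3976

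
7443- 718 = 6725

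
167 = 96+71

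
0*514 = 0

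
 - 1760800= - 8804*200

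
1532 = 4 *383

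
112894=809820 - 696926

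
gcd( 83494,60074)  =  2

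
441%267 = 174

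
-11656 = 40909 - 52565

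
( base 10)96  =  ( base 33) 2u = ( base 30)36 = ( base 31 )33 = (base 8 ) 140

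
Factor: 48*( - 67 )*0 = 0 = 0^1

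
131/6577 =131/6577 = 0.02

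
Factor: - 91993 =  - 11^1 * 8363^1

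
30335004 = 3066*9894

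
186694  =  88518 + 98176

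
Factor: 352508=2^2*13^1*6779^1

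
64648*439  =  28380472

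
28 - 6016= - 5988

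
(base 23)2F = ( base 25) 2B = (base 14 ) 45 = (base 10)61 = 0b111101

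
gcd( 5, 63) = 1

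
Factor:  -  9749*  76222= -2^1*23^1*1657^1*9749^1 = - 743088278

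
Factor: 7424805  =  3^1 * 5^1 * 494987^1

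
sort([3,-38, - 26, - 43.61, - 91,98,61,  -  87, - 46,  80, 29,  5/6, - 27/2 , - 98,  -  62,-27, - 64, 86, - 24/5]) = [ - 98, - 91,  -  87, - 64, - 62, - 46,-43.61, - 38,  -  27, - 26, - 27/2, - 24/5,5/6,3,  29, 61, 80, 86,98 ]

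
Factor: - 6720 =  - 2^6*3^1  *  5^1*7^1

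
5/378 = 5/378 = 0.01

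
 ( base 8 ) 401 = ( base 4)10001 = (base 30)8h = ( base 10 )257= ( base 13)16a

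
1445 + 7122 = 8567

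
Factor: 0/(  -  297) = 0= 0^1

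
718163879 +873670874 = 1591834753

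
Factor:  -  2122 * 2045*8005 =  - 34737617450 = - 2^1*5^2*409^1 * 1061^1*1601^1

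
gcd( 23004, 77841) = 81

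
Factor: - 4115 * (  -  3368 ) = 2^3*5^1*421^1*823^1 = 13859320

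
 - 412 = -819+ 407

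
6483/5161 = 1 + 1322/5161 = 1.26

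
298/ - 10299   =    -  1 + 10001/10299 =- 0.03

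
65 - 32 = 33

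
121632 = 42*2896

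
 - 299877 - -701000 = 401123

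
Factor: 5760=2^7*3^2*5^1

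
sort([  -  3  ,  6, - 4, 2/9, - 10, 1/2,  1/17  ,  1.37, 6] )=[-10 ,-4, - 3 , 1/17, 2/9,1/2,1.37,6 , 6 ] 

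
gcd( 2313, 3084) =771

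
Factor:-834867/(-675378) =2^ (-1)*379^( - 1)*937^1 = 937/758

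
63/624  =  21/208 = 0.10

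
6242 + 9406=15648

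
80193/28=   2864 +1/28 = 2864.04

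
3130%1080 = 970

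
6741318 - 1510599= 5230719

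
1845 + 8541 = 10386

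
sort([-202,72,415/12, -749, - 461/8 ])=[ - 749,  -  202, - 461/8 , 415/12,72 ] 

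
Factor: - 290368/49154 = -2^5*7^ ( - 1)*13^1*349^1 *3511^( - 1 )  =  -145184/24577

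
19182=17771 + 1411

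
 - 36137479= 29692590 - 65830069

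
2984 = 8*373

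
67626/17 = 3978 = 3978.00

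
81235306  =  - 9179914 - -90415220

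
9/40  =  9/40 = 0.23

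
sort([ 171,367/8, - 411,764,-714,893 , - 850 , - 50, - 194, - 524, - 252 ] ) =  [ - 850, - 714,  -  524, - 411,  -  252, -194, - 50,  367/8,171, 764, 893 ]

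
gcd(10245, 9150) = 15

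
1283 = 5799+-4516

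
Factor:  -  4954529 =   -  1193^1*4153^1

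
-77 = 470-547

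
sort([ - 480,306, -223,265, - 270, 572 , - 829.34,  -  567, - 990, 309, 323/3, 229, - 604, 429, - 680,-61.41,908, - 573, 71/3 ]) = [  -  990,-829.34,  -  680, - 604, -573,- 567, - 480, -270, - 223, - 61.41,71/3,  323/3,229, 265,306, 309,429,572 , 908 ] 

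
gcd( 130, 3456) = 2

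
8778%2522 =1212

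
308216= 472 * 653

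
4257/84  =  50 + 19/28 = 50.68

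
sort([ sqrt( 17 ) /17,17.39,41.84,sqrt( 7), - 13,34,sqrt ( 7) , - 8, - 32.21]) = [ - 32.21,-13,- 8 , sqrt( 17 ) /17,sqrt( 7),sqrt( 7), 17.39,34, 41.84]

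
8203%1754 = 1187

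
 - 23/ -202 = 23/202 = 0.11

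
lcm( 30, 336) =1680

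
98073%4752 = 3033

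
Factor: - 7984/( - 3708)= 1996/927 = 2^2*3^(  -  2)*103^( - 1)*499^1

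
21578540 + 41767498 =63346038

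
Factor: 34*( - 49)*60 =-99960  =  - 2^3 *3^1*5^1*7^2*17^1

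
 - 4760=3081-7841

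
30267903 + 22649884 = 52917787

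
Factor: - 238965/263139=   -79655/87713 = - 5^1* 89^1*179^1*239^( - 1) *367^( -1 )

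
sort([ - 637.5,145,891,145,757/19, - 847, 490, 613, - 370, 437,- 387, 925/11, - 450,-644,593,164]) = [- 847,-644,- 637.5, - 450,-387 ,- 370, 757/19, 925/11, 145, 145,164, 437, 490,  593, 613, 891]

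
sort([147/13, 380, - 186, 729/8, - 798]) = [ - 798,- 186, 147/13, 729/8, 380 ]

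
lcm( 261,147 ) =12789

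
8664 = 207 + 8457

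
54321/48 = 18107/16 = 1131.69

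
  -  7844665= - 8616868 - -772203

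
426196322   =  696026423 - 269830101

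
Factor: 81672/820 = 2^1*3^1*5^ ( - 1) * 83^1 = 498/5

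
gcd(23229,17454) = 3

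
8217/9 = 913 = 913.00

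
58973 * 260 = 15332980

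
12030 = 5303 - -6727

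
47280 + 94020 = 141300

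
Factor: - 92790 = -2^1*3^2*5^1*1031^1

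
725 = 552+173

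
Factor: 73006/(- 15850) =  - 36503/7925=-5^ (- 2)*173^1*211^1*317^( - 1 )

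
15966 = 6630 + 9336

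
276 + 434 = 710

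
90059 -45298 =44761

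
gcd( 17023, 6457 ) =587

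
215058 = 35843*6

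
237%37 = 15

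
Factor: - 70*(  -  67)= 4690= 2^1*5^1 * 7^1*67^1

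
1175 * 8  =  9400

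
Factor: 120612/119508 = 19^1* 23^1*433^ ( - 1 )= 437/433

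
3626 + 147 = 3773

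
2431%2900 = 2431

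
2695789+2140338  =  4836127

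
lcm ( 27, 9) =27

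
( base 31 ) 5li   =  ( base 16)1562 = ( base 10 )5474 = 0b1010101100010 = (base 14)1dd0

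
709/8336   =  709/8336 = 0.09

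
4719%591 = 582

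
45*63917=2876265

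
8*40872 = 326976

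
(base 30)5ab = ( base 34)45h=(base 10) 4811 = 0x12CB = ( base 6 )34135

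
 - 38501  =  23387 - 61888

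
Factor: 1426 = 2^1*23^1*31^1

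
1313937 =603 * 2179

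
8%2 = 0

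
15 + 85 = 100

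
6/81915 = 2/27305 =0.00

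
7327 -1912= 5415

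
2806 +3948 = 6754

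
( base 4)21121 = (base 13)373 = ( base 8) 1131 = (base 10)601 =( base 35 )h6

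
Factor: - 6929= - 13^2*41^1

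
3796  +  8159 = 11955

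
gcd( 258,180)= 6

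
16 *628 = 10048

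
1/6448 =1/6448 =0.00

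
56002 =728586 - 672584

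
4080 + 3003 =7083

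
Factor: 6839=7^1*977^1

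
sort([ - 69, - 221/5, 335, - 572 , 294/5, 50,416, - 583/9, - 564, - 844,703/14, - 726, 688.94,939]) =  [ - 844, - 726, - 572, - 564, - 69, - 583/9, - 221/5,50, 703/14, 294/5,335  ,  416,  688.94, 939]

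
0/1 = 0 = 0.00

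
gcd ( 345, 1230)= 15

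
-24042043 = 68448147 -92490190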